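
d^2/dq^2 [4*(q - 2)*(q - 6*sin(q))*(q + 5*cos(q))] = 24*q^2*sin(q) - 20*q^2*cos(q) - 128*q*sin(q) + 240*q*sin(2*q) - 56*q*cos(q) + 24*q + 32*sin(q) - 480*sin(2*q) + 136*cos(q) - 240*cos(2*q) - 16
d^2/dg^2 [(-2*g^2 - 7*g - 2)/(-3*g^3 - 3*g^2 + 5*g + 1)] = 2*(18*g^6 + 189*g^5 + 387*g^4 + 384*g^3 + 108*g^2 - 9*g + 23)/(27*g^9 + 81*g^8 - 54*g^7 - 270*g^6 + 36*g^5 + 288*g^4 - 26*g^3 - 66*g^2 - 15*g - 1)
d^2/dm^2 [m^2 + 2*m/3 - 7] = 2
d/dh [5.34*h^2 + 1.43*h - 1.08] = 10.68*h + 1.43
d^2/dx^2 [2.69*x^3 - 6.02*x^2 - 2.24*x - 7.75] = 16.14*x - 12.04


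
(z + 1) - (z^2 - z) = -z^2 + 2*z + 1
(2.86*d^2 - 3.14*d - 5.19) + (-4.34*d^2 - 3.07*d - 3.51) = -1.48*d^2 - 6.21*d - 8.7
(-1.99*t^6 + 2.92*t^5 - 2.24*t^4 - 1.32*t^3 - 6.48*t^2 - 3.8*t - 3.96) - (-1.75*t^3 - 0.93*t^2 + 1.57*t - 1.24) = -1.99*t^6 + 2.92*t^5 - 2.24*t^4 + 0.43*t^3 - 5.55*t^2 - 5.37*t - 2.72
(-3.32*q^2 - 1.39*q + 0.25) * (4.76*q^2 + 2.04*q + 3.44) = -15.8032*q^4 - 13.3892*q^3 - 13.0664*q^2 - 4.2716*q + 0.86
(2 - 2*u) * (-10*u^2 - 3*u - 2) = 20*u^3 - 14*u^2 - 2*u - 4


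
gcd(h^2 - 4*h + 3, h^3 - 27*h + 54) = h - 3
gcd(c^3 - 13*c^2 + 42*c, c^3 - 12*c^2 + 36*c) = c^2 - 6*c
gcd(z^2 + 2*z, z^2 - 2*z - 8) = z + 2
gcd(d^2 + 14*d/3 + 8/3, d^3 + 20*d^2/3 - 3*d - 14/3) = d + 2/3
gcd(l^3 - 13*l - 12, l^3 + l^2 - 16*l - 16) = l^2 - 3*l - 4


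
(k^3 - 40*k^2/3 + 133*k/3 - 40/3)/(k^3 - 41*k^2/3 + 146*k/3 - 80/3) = (3*k - 1)/(3*k - 2)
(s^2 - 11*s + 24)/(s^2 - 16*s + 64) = (s - 3)/(s - 8)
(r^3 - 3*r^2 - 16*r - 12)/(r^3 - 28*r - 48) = (r + 1)/(r + 4)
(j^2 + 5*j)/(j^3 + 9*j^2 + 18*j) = (j + 5)/(j^2 + 9*j + 18)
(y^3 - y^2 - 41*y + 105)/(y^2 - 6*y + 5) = (y^2 + 4*y - 21)/(y - 1)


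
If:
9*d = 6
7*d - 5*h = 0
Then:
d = 2/3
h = 14/15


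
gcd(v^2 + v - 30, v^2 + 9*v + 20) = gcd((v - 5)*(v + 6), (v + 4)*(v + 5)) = 1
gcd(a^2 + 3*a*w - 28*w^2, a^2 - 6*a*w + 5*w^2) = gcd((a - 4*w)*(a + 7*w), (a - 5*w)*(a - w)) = 1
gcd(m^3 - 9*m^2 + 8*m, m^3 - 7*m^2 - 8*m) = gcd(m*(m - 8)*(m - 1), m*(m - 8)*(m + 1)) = m^2 - 8*m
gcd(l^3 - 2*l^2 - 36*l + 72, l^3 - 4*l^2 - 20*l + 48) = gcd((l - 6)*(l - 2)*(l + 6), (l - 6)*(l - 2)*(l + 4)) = l^2 - 8*l + 12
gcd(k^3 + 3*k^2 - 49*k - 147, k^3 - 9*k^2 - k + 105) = k^2 - 4*k - 21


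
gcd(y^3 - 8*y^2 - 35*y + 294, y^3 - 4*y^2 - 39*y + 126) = y^2 - y - 42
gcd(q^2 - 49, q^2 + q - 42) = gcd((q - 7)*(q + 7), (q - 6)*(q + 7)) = q + 7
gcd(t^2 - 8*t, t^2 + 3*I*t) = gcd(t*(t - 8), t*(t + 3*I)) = t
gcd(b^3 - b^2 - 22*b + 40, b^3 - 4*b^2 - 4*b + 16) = b^2 - 6*b + 8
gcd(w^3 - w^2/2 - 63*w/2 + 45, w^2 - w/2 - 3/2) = w - 3/2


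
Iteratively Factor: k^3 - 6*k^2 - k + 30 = (k + 2)*(k^2 - 8*k + 15) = (k - 5)*(k + 2)*(k - 3)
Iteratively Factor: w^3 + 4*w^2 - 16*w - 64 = (w - 4)*(w^2 + 8*w + 16) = (w - 4)*(w + 4)*(w + 4)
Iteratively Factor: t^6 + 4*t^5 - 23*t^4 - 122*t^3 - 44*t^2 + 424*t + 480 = (t + 2)*(t^5 + 2*t^4 - 27*t^3 - 68*t^2 + 92*t + 240) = (t - 2)*(t + 2)*(t^4 + 4*t^3 - 19*t^2 - 106*t - 120) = (t - 5)*(t - 2)*(t + 2)*(t^3 + 9*t^2 + 26*t + 24) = (t - 5)*(t - 2)*(t + 2)*(t + 4)*(t^2 + 5*t + 6) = (t - 5)*(t - 2)*(t + 2)^2*(t + 4)*(t + 3)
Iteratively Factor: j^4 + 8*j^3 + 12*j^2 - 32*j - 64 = (j + 4)*(j^3 + 4*j^2 - 4*j - 16) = (j + 4)^2*(j^2 - 4) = (j - 2)*(j + 4)^2*(j + 2)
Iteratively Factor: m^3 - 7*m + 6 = (m - 2)*(m^2 + 2*m - 3) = (m - 2)*(m + 3)*(m - 1)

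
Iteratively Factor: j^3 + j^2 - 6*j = (j + 3)*(j^2 - 2*j) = (j - 2)*(j + 3)*(j)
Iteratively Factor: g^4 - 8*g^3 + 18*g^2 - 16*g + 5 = (g - 1)*(g^3 - 7*g^2 + 11*g - 5) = (g - 5)*(g - 1)*(g^2 - 2*g + 1) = (g - 5)*(g - 1)^2*(g - 1)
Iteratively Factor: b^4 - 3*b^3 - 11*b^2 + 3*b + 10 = (b - 5)*(b^3 + 2*b^2 - b - 2) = (b - 5)*(b + 1)*(b^2 + b - 2) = (b - 5)*(b - 1)*(b + 1)*(b + 2)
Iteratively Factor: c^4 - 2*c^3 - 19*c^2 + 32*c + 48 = (c + 1)*(c^3 - 3*c^2 - 16*c + 48) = (c + 1)*(c + 4)*(c^2 - 7*c + 12) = (c - 4)*(c + 1)*(c + 4)*(c - 3)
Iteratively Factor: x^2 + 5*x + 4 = (x + 4)*(x + 1)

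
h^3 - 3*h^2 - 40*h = h*(h - 8)*(h + 5)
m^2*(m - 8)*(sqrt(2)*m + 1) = sqrt(2)*m^4 - 8*sqrt(2)*m^3 + m^3 - 8*m^2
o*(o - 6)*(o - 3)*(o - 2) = o^4 - 11*o^3 + 36*o^2 - 36*o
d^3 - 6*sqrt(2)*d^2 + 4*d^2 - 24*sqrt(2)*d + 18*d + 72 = (d + 4)*(d - 3*sqrt(2))^2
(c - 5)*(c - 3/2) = c^2 - 13*c/2 + 15/2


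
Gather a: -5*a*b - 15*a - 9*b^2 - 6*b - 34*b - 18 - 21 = a*(-5*b - 15) - 9*b^2 - 40*b - 39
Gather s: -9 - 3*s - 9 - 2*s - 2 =-5*s - 20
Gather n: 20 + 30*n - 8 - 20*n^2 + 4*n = -20*n^2 + 34*n + 12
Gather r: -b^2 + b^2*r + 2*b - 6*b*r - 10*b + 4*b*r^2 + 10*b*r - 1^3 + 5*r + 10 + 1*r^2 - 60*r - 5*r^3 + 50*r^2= -b^2 - 8*b - 5*r^3 + r^2*(4*b + 51) + r*(b^2 + 4*b - 55) + 9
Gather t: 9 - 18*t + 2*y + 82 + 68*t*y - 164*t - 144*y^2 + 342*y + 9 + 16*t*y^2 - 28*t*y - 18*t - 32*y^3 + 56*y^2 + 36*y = t*(16*y^2 + 40*y - 200) - 32*y^3 - 88*y^2 + 380*y + 100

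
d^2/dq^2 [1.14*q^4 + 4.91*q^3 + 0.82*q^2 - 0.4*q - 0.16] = 13.68*q^2 + 29.46*q + 1.64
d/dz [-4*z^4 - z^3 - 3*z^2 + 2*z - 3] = -16*z^3 - 3*z^2 - 6*z + 2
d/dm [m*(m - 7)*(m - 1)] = 3*m^2 - 16*m + 7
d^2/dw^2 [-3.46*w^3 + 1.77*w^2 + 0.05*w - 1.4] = 3.54 - 20.76*w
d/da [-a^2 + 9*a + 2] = 9 - 2*a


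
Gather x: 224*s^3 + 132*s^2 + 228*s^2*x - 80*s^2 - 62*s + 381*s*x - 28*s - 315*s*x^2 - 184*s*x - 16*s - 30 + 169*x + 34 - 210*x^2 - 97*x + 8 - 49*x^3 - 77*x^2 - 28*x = 224*s^3 + 52*s^2 - 106*s - 49*x^3 + x^2*(-315*s - 287) + x*(228*s^2 + 197*s + 44) + 12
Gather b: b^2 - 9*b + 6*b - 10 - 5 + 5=b^2 - 3*b - 10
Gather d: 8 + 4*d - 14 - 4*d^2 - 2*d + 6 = -4*d^2 + 2*d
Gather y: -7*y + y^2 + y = y^2 - 6*y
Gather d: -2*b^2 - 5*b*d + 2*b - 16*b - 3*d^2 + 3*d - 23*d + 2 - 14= -2*b^2 - 14*b - 3*d^2 + d*(-5*b - 20) - 12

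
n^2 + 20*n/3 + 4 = (n + 2/3)*(n + 6)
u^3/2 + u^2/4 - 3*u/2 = u*(u/2 + 1)*(u - 3/2)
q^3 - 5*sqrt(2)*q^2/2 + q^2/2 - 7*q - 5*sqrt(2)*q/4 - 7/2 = (q + 1/2)*(q - 7*sqrt(2)/2)*(q + sqrt(2))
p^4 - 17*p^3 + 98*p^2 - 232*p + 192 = (p - 8)*(p - 4)*(p - 3)*(p - 2)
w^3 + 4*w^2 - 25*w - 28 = (w - 4)*(w + 1)*(w + 7)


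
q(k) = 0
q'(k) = 0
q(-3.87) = 0.00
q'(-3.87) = 0.00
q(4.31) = 0.00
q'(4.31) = 0.00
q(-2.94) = 0.00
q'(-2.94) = 0.00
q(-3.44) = 0.00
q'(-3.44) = 0.00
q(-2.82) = 0.00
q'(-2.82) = 0.00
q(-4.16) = 0.00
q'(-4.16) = 0.00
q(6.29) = 0.00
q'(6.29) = 0.00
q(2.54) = 0.00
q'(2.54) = 0.00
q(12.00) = 0.00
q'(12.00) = 0.00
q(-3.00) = 0.00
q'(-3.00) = 0.00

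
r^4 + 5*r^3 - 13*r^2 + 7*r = r*(r - 1)^2*(r + 7)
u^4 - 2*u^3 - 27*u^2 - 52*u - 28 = (u - 7)*(u + 1)*(u + 2)^2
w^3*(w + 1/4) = w^4 + w^3/4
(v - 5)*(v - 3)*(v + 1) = v^3 - 7*v^2 + 7*v + 15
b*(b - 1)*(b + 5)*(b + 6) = b^4 + 10*b^3 + 19*b^2 - 30*b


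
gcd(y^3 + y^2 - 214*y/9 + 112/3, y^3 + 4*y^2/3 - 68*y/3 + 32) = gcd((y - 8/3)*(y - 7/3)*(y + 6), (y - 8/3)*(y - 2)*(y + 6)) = y^2 + 10*y/3 - 16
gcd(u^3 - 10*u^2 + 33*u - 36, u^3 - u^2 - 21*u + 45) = u^2 - 6*u + 9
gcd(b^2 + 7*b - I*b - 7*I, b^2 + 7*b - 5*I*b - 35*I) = b + 7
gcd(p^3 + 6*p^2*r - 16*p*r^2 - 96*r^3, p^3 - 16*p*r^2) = p^2 - 16*r^2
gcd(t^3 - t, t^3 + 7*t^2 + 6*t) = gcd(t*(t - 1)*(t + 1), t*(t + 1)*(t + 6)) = t^2 + t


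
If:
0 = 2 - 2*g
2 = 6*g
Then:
No Solution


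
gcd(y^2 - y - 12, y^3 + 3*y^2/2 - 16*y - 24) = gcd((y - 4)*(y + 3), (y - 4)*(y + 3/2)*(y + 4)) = y - 4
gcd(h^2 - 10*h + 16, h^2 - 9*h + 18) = 1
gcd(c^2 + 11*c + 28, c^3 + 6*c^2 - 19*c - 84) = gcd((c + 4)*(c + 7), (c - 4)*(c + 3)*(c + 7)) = c + 7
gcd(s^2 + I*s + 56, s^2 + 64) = s + 8*I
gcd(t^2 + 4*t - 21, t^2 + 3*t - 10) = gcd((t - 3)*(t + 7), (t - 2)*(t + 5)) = 1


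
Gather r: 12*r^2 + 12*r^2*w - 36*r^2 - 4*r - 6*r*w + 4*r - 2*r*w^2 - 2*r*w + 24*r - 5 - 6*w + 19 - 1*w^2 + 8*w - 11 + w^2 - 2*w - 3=r^2*(12*w - 24) + r*(-2*w^2 - 8*w + 24)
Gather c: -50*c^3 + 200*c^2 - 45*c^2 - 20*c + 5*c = -50*c^3 + 155*c^2 - 15*c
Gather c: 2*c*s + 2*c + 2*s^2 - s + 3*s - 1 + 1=c*(2*s + 2) + 2*s^2 + 2*s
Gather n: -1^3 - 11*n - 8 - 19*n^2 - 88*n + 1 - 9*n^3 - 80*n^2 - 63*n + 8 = -9*n^3 - 99*n^2 - 162*n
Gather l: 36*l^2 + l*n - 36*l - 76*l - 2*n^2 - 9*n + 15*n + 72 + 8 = 36*l^2 + l*(n - 112) - 2*n^2 + 6*n + 80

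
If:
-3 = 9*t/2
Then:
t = -2/3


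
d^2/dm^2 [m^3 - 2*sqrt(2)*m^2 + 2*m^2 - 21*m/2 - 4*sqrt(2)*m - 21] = 6*m - 4*sqrt(2) + 4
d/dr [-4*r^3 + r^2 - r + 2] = -12*r^2 + 2*r - 1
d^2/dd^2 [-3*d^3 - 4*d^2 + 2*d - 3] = -18*d - 8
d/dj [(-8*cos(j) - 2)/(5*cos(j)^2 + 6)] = 4*(-10*cos(j)^2 - 5*cos(j) + 12)*sin(j)/(5*sin(j)^2 - 11)^2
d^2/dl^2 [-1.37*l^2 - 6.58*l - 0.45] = -2.74000000000000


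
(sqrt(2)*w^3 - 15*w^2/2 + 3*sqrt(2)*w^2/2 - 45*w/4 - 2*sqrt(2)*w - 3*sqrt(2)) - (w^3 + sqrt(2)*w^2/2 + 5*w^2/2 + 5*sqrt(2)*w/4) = -w^3 + sqrt(2)*w^3 - 10*w^2 + sqrt(2)*w^2 - 45*w/4 - 13*sqrt(2)*w/4 - 3*sqrt(2)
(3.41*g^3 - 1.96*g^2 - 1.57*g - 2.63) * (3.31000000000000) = 11.2871*g^3 - 6.4876*g^2 - 5.1967*g - 8.7053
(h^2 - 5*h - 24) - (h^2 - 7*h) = 2*h - 24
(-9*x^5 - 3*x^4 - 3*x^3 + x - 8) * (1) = -9*x^5 - 3*x^4 - 3*x^3 + x - 8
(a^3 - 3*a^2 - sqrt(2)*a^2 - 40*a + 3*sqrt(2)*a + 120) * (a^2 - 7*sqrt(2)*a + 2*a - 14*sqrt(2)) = a^5 - 8*sqrt(2)*a^4 - a^4 - 32*a^3 + 8*sqrt(2)*a^3 + 26*a^2 + 328*sqrt(2)*a^2 - 280*sqrt(2)*a + 156*a - 1680*sqrt(2)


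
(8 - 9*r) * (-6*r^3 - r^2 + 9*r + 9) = 54*r^4 - 39*r^3 - 89*r^2 - 9*r + 72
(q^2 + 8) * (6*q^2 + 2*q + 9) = 6*q^4 + 2*q^3 + 57*q^2 + 16*q + 72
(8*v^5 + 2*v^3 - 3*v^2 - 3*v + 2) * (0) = 0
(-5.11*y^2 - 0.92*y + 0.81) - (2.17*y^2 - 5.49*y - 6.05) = -7.28*y^2 + 4.57*y + 6.86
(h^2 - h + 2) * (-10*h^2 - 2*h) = -10*h^4 + 8*h^3 - 18*h^2 - 4*h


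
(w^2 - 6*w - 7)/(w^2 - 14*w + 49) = (w + 1)/(w - 7)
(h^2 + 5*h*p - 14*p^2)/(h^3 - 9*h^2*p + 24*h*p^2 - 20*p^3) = (h + 7*p)/(h^2 - 7*h*p + 10*p^2)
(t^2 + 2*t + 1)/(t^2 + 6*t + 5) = (t + 1)/(t + 5)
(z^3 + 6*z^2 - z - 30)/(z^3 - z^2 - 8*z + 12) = (z + 5)/(z - 2)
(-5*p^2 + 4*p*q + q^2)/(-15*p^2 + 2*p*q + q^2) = (p - q)/(3*p - q)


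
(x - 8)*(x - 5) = x^2 - 13*x + 40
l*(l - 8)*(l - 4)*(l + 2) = l^4 - 10*l^3 + 8*l^2 + 64*l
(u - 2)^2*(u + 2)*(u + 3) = u^4 + u^3 - 10*u^2 - 4*u + 24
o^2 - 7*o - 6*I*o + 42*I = (o - 7)*(o - 6*I)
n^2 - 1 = (n - 1)*(n + 1)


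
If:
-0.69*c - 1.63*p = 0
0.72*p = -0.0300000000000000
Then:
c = 0.10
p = -0.04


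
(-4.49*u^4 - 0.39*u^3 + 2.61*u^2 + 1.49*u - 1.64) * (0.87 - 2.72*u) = 12.2128*u^5 - 2.8455*u^4 - 7.4385*u^3 - 1.7821*u^2 + 5.7571*u - 1.4268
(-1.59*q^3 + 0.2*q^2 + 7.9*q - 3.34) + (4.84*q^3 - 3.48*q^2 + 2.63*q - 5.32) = 3.25*q^3 - 3.28*q^2 + 10.53*q - 8.66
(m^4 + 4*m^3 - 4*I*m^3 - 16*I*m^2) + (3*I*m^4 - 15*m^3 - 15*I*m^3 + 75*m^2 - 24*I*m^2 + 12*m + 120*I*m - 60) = m^4 + 3*I*m^4 - 11*m^3 - 19*I*m^3 + 75*m^2 - 40*I*m^2 + 12*m + 120*I*m - 60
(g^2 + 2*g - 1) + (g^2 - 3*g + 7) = 2*g^2 - g + 6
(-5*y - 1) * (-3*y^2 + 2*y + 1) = 15*y^3 - 7*y^2 - 7*y - 1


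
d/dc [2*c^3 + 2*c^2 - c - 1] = 6*c^2 + 4*c - 1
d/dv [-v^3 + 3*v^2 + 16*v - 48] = -3*v^2 + 6*v + 16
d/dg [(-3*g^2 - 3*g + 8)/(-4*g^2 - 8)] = (-3*g^2 + 28*g + 6)/(4*(g^4 + 4*g^2 + 4))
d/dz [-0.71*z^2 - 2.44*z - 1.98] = -1.42*z - 2.44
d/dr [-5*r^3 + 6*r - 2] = 6 - 15*r^2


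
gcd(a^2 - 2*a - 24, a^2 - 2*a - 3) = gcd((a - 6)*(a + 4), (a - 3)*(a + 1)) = 1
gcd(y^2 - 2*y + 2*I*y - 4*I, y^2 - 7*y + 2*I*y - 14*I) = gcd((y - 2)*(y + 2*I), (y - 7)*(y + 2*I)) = y + 2*I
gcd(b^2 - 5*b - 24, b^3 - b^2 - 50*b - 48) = b - 8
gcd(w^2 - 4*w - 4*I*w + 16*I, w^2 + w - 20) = w - 4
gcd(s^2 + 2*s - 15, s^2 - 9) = s - 3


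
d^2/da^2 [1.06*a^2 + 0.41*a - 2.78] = 2.12000000000000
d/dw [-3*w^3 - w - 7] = -9*w^2 - 1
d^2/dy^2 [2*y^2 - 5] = 4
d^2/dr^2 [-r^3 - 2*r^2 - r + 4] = -6*r - 4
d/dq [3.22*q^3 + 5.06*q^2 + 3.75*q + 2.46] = 9.66*q^2 + 10.12*q + 3.75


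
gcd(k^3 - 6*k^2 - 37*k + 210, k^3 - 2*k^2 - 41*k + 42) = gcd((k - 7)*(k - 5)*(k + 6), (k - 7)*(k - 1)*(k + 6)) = k^2 - k - 42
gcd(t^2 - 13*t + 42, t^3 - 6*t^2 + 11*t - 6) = 1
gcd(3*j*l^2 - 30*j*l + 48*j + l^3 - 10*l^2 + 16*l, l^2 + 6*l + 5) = 1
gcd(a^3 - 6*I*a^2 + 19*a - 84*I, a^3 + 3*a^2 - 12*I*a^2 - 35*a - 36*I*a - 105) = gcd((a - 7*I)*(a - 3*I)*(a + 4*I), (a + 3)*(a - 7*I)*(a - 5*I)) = a - 7*I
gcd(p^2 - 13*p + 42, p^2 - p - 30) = p - 6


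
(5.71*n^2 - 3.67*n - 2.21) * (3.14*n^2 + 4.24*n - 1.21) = 17.9294*n^4 + 12.6866*n^3 - 29.4093*n^2 - 4.9297*n + 2.6741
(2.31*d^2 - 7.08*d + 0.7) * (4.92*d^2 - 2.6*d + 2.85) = 11.3652*d^4 - 40.8396*d^3 + 28.4355*d^2 - 21.998*d + 1.995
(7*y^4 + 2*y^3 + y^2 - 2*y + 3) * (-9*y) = -63*y^5 - 18*y^4 - 9*y^3 + 18*y^2 - 27*y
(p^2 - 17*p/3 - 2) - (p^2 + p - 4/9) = -20*p/3 - 14/9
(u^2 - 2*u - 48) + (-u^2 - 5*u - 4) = -7*u - 52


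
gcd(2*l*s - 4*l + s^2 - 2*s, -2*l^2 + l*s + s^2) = 2*l + s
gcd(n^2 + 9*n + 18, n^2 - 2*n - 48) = n + 6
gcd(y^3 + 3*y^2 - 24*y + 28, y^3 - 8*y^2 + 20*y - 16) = y^2 - 4*y + 4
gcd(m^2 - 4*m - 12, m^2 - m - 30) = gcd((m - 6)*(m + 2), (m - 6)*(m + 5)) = m - 6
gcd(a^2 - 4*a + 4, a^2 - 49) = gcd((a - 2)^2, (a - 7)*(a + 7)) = 1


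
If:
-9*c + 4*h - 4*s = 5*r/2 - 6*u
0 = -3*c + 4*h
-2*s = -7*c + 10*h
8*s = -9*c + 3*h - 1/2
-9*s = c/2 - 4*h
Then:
No Solution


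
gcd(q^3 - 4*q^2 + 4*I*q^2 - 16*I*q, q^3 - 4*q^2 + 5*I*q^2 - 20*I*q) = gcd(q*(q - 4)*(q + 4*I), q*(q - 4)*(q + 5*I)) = q^2 - 4*q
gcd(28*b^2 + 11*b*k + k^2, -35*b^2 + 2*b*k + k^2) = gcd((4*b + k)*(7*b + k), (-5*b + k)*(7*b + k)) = 7*b + k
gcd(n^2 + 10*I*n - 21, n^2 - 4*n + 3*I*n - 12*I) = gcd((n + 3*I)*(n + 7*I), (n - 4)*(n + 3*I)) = n + 3*I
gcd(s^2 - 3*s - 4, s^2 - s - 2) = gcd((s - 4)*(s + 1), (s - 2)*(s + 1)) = s + 1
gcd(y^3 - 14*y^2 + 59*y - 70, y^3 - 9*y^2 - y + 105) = y^2 - 12*y + 35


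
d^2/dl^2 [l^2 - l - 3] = 2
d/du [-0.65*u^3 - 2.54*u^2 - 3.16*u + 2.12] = -1.95*u^2 - 5.08*u - 3.16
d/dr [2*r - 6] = 2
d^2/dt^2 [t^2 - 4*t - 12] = 2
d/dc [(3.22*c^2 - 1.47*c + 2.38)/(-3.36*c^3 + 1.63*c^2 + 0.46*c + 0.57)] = (10.8192*c^4 - 9.8784*c^3 + 27.8677*c^2 - 4.088*c - 1.9327)/(11.2896*c^6 - 10.9536*c^5 - 0.4343*c^4 - 2.3308*c^3 + 2.0698*c^2 + 0.5244*c + 0.3249)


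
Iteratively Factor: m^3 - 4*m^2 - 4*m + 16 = (m - 2)*(m^2 - 2*m - 8) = (m - 2)*(m + 2)*(m - 4)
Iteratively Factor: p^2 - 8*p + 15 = (p - 3)*(p - 5)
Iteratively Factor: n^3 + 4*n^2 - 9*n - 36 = (n + 4)*(n^2 - 9) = (n + 3)*(n + 4)*(n - 3)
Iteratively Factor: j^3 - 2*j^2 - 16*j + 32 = (j - 2)*(j^2 - 16) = (j - 2)*(j + 4)*(j - 4)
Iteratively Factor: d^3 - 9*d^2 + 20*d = (d)*(d^2 - 9*d + 20) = d*(d - 5)*(d - 4)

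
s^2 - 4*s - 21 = (s - 7)*(s + 3)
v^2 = v^2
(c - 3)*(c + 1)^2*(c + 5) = c^4 + 4*c^3 - 10*c^2 - 28*c - 15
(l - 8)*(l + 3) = l^2 - 5*l - 24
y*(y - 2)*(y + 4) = y^3 + 2*y^2 - 8*y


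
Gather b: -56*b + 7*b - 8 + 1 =-49*b - 7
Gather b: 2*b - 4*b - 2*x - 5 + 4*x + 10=-2*b + 2*x + 5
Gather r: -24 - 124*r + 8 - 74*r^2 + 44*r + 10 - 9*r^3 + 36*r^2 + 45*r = -9*r^3 - 38*r^2 - 35*r - 6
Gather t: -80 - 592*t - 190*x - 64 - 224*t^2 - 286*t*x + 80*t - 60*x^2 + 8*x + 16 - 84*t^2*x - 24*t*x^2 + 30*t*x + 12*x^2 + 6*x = t^2*(-84*x - 224) + t*(-24*x^2 - 256*x - 512) - 48*x^2 - 176*x - 128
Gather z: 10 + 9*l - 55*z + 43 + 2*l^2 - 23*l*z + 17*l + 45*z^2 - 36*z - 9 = 2*l^2 + 26*l + 45*z^2 + z*(-23*l - 91) + 44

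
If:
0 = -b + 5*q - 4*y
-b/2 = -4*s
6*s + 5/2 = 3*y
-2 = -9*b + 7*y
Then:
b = 94/87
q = 478/435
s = 47/348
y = 32/29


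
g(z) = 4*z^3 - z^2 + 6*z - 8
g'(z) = 12*z^2 - 2*z + 6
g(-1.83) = -46.84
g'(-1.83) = 49.85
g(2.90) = 98.55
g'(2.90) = 101.12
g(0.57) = -4.16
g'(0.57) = 8.76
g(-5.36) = -684.85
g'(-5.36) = 361.48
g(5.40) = 625.10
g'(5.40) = 345.12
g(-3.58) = -225.83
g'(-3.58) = 166.96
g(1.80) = 22.89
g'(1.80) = 41.28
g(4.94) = 479.45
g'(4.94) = 288.96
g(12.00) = 6832.00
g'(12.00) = 1710.00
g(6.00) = 856.00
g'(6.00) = 426.00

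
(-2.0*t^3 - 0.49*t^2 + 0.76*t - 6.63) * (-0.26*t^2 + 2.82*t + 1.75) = 0.52*t^5 - 5.5126*t^4 - 5.0794*t^3 + 3.0095*t^2 - 17.3666*t - 11.6025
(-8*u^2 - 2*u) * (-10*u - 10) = 80*u^3 + 100*u^2 + 20*u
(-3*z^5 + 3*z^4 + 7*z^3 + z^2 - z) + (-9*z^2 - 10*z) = -3*z^5 + 3*z^4 + 7*z^3 - 8*z^2 - 11*z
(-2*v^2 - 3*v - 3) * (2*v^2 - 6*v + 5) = -4*v^4 + 6*v^3 + 2*v^2 + 3*v - 15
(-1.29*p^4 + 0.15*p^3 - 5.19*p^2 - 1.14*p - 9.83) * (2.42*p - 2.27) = -3.1218*p^5 + 3.2913*p^4 - 12.9003*p^3 + 9.0225*p^2 - 21.2008*p + 22.3141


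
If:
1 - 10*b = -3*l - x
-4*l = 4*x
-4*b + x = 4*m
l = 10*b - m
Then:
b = -3/58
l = -22/29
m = 7/29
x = 22/29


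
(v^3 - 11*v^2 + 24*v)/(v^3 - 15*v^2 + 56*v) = (v - 3)/(v - 7)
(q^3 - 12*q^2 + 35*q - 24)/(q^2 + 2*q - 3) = (q^2 - 11*q + 24)/(q + 3)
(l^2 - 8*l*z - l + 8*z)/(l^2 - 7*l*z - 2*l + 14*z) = (l^2 - 8*l*z - l + 8*z)/(l^2 - 7*l*z - 2*l + 14*z)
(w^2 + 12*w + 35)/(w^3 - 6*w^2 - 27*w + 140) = (w + 7)/(w^2 - 11*w + 28)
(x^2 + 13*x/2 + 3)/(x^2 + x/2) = (x + 6)/x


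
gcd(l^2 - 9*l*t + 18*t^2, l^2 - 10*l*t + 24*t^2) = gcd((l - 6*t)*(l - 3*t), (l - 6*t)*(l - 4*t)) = -l + 6*t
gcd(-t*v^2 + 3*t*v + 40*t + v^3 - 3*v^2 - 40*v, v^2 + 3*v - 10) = v + 5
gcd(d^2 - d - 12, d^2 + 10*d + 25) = 1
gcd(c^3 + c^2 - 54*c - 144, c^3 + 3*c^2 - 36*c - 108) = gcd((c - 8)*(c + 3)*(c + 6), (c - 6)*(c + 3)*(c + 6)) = c^2 + 9*c + 18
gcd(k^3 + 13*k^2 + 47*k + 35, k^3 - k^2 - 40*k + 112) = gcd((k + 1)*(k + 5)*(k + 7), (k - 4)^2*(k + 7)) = k + 7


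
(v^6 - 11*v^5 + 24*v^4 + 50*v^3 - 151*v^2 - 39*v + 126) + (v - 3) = v^6 - 11*v^5 + 24*v^4 + 50*v^3 - 151*v^2 - 38*v + 123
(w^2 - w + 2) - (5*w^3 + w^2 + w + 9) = -5*w^3 - 2*w - 7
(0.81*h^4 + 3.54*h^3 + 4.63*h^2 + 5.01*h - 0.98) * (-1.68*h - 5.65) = -1.3608*h^5 - 10.5237*h^4 - 27.7794*h^3 - 34.5763*h^2 - 26.6601*h + 5.537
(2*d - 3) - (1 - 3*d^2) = 3*d^2 + 2*d - 4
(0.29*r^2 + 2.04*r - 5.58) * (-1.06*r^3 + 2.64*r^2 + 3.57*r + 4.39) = -0.3074*r^5 - 1.3968*r^4 + 12.3357*r^3 - 6.1753*r^2 - 10.965*r - 24.4962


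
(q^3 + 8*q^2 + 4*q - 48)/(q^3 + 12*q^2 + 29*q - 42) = (q^2 + 2*q - 8)/(q^2 + 6*q - 7)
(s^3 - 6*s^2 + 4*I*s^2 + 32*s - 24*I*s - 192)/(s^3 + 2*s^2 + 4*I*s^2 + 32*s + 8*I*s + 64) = (s - 6)/(s + 2)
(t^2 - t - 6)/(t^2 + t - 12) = (t + 2)/(t + 4)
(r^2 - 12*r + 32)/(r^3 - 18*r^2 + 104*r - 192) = 1/(r - 6)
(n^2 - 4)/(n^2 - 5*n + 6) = (n + 2)/(n - 3)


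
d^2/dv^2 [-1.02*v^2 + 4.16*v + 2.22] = -2.04000000000000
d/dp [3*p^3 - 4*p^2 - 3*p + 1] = 9*p^2 - 8*p - 3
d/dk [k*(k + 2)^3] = (k + 2)^2*(4*k + 2)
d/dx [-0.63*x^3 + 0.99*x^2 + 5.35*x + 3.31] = -1.89*x^2 + 1.98*x + 5.35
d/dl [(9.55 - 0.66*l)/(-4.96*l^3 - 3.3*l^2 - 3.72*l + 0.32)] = (-6.5472*l^3 + 139.926*l^2 + 63.03*l + 35.3148)/(24.6016*l^6 + 32.736*l^5 + 47.7924*l^4 + 21.3776*l^3 + 11.7264*l^2 - 2.3808*l + 0.1024)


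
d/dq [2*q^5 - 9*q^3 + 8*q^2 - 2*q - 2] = 10*q^4 - 27*q^2 + 16*q - 2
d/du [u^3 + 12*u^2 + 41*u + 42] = 3*u^2 + 24*u + 41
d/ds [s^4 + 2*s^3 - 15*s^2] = 2*s*(2*s^2 + 3*s - 15)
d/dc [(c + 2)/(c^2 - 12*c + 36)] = (-c - 10)/(c^3 - 18*c^2 + 108*c - 216)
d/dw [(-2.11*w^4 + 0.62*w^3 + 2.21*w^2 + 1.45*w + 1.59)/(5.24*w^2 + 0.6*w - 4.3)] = (-22.1128*w^5 - 0.5492*w^4 + 37.036*w^3 - 14.27*w^2 - 35.6692*w - 7.189)/(27.4576*w^4 + 6.288*w^3 - 44.704*w^2 - 5.16*w + 18.49)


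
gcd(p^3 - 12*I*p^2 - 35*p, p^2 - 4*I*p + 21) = p - 7*I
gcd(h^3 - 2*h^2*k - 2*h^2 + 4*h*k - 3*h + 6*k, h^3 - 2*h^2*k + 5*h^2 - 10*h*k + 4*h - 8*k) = h^2 - 2*h*k + h - 2*k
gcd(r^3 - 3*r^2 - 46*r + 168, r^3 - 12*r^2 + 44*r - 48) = r^2 - 10*r + 24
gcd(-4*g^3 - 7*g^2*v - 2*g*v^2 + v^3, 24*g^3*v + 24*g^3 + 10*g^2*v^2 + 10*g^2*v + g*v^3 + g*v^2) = 1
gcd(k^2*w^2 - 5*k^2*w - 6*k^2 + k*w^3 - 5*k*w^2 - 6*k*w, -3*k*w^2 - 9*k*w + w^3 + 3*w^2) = 1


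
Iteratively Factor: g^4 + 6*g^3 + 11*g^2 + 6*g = (g + 2)*(g^3 + 4*g^2 + 3*g) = (g + 2)*(g + 3)*(g^2 + g) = g*(g + 2)*(g + 3)*(g + 1)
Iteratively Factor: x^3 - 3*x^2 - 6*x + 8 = (x - 4)*(x^2 + x - 2) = (x - 4)*(x - 1)*(x + 2)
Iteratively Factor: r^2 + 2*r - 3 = (r - 1)*(r + 3)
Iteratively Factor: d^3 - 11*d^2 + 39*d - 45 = (d - 5)*(d^2 - 6*d + 9) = (d - 5)*(d - 3)*(d - 3)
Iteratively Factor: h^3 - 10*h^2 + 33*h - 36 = (h - 3)*(h^2 - 7*h + 12) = (h - 3)^2*(h - 4)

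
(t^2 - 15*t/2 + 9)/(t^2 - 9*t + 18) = (t - 3/2)/(t - 3)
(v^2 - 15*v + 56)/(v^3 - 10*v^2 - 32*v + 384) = (v - 7)/(v^2 - 2*v - 48)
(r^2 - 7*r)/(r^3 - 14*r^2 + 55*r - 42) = r/(r^2 - 7*r + 6)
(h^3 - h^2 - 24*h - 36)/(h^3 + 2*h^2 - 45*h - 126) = (h^2 - 4*h - 12)/(h^2 - h - 42)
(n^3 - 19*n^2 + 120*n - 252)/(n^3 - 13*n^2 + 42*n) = (n - 6)/n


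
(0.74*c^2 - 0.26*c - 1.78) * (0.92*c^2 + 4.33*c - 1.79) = 0.6808*c^4 + 2.965*c^3 - 4.088*c^2 - 7.242*c + 3.1862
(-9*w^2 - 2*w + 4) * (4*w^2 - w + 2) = -36*w^4 + w^3 - 8*w + 8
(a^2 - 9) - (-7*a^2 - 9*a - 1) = 8*a^2 + 9*a - 8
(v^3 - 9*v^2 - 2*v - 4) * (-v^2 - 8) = -v^5 + 9*v^4 - 6*v^3 + 76*v^2 + 16*v + 32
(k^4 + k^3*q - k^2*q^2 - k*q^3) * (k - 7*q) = k^5 - 6*k^4*q - 8*k^3*q^2 + 6*k^2*q^3 + 7*k*q^4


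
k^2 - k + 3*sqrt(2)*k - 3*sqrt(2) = (k - 1)*(k + 3*sqrt(2))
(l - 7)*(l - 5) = l^2 - 12*l + 35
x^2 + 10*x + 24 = (x + 4)*(x + 6)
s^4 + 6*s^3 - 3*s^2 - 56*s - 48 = (s - 3)*(s + 1)*(s + 4)^2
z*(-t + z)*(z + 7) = -t*z^2 - 7*t*z + z^3 + 7*z^2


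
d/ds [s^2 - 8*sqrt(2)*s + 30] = 2*s - 8*sqrt(2)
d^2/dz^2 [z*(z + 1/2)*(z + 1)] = 6*z + 3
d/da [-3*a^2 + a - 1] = 1 - 6*a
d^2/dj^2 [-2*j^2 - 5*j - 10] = -4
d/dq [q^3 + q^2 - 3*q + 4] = 3*q^2 + 2*q - 3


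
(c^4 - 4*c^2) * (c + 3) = c^5 + 3*c^4 - 4*c^3 - 12*c^2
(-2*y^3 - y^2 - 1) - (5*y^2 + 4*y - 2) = -2*y^3 - 6*y^2 - 4*y + 1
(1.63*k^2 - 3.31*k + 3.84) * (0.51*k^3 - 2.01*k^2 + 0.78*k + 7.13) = 0.8313*k^5 - 4.9644*k^4 + 9.8829*k^3 + 1.3217*k^2 - 20.6051*k + 27.3792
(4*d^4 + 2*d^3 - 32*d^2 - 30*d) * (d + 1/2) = 4*d^5 + 4*d^4 - 31*d^3 - 46*d^2 - 15*d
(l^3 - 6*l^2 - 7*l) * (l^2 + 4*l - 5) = l^5 - 2*l^4 - 36*l^3 + 2*l^2 + 35*l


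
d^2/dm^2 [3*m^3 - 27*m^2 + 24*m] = 18*m - 54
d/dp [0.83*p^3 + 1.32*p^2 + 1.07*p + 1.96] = 2.49*p^2 + 2.64*p + 1.07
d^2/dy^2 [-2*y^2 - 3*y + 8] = -4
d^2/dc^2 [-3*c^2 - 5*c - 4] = -6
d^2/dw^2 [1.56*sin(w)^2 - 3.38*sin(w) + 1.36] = 3.38*sin(w) + 3.12*cos(2*w)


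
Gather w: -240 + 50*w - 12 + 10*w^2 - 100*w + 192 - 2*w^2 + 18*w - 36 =8*w^2 - 32*w - 96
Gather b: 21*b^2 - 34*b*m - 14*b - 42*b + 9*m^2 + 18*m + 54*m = 21*b^2 + b*(-34*m - 56) + 9*m^2 + 72*m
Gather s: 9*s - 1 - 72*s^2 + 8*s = -72*s^2 + 17*s - 1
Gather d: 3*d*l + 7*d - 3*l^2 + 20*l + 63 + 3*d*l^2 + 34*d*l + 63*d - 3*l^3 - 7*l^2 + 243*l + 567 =d*(3*l^2 + 37*l + 70) - 3*l^3 - 10*l^2 + 263*l + 630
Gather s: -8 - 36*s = -36*s - 8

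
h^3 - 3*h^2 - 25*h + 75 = (h - 5)*(h - 3)*(h + 5)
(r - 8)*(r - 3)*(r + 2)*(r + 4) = r^4 - 5*r^3 - 34*r^2 + 56*r + 192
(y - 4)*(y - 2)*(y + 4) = y^3 - 2*y^2 - 16*y + 32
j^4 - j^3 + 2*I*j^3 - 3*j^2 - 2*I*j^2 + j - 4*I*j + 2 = (j - 2)*(j + 1)*(j + I)^2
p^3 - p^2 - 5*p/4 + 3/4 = (p - 3/2)*(p - 1/2)*(p + 1)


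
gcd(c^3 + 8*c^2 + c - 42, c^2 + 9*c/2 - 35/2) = c + 7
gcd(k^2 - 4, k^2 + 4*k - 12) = k - 2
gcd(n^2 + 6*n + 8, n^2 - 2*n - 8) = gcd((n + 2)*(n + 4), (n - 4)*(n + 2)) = n + 2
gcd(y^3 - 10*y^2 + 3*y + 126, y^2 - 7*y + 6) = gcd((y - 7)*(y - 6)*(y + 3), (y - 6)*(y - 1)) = y - 6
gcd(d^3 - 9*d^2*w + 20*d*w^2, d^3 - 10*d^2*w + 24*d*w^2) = -d^2 + 4*d*w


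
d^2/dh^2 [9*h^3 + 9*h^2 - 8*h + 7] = 54*h + 18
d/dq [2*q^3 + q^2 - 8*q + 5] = 6*q^2 + 2*q - 8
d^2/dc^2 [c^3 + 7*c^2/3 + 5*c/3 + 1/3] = 6*c + 14/3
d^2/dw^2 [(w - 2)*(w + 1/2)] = 2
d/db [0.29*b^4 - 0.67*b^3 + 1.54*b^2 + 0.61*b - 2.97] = 1.16*b^3 - 2.01*b^2 + 3.08*b + 0.61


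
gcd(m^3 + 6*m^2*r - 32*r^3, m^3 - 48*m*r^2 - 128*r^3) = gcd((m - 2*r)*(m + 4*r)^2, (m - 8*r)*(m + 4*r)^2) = m^2 + 8*m*r + 16*r^2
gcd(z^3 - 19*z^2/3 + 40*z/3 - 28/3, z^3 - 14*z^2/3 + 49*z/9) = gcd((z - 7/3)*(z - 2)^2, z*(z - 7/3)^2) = z - 7/3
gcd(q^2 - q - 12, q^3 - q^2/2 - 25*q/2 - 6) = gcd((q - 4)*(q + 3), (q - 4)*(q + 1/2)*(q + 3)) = q^2 - q - 12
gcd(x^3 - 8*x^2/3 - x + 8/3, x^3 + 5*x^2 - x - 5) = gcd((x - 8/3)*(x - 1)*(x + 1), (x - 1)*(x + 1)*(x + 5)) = x^2 - 1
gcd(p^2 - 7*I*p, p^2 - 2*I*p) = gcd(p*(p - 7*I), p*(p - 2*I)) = p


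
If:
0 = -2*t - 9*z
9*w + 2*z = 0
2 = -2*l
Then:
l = -1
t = -9*z/2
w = -2*z/9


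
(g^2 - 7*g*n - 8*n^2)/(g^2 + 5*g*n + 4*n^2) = (g - 8*n)/(g + 4*n)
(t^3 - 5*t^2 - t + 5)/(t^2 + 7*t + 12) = (t^3 - 5*t^2 - t + 5)/(t^2 + 7*t + 12)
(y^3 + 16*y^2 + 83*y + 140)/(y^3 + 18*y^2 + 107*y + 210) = (y + 4)/(y + 6)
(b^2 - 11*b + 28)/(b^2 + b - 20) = (b - 7)/(b + 5)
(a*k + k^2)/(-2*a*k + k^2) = (-a - k)/(2*a - k)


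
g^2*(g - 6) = g^3 - 6*g^2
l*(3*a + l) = 3*a*l + l^2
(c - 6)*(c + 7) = c^2 + c - 42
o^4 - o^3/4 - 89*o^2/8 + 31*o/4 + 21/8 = (o - 3)*(o - 1)*(o + 1/4)*(o + 7/2)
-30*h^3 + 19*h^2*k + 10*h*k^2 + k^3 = (-h + k)*(5*h + k)*(6*h + k)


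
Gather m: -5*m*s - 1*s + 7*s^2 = -5*m*s + 7*s^2 - s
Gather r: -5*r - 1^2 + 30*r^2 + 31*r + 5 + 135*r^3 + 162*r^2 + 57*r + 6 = 135*r^3 + 192*r^2 + 83*r + 10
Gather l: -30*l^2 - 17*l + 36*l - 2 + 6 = -30*l^2 + 19*l + 4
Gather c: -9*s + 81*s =72*s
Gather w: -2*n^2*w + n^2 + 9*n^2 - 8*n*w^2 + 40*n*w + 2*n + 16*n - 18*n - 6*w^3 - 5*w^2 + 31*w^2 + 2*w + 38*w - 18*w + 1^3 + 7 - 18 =10*n^2 - 6*w^3 + w^2*(26 - 8*n) + w*(-2*n^2 + 40*n + 22) - 10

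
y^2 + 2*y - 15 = (y - 3)*(y + 5)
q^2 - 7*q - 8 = (q - 8)*(q + 1)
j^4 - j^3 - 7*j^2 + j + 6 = (j - 3)*(j - 1)*(j + 1)*(j + 2)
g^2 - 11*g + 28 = (g - 7)*(g - 4)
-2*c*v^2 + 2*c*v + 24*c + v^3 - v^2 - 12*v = (-2*c + v)*(v - 4)*(v + 3)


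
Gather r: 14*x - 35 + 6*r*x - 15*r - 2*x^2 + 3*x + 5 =r*(6*x - 15) - 2*x^2 + 17*x - 30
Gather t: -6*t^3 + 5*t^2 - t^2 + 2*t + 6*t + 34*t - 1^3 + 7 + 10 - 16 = -6*t^3 + 4*t^2 + 42*t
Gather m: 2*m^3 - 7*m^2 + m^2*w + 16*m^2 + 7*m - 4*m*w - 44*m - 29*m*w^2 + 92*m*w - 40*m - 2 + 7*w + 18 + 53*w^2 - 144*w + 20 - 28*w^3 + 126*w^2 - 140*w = 2*m^3 + m^2*(w + 9) + m*(-29*w^2 + 88*w - 77) - 28*w^3 + 179*w^2 - 277*w + 36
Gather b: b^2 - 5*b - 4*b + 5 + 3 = b^2 - 9*b + 8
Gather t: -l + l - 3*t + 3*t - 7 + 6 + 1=0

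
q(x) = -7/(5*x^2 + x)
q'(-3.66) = -0.06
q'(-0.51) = -45.93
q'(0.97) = 2.33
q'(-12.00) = 0.00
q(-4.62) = -0.07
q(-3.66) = -0.11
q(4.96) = -0.05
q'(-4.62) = -0.03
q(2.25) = -0.25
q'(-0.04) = 4101.56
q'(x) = -7*(-10*x - 1)/(5*x^2 + x)^2 = 7*(10*x + 1)/(x^2*(5*x + 1)^2)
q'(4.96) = 0.02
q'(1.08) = 1.73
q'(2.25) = 0.22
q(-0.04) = 218.75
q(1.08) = -1.01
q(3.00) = -0.15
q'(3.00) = 0.09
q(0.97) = -1.23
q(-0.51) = -8.86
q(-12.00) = -0.00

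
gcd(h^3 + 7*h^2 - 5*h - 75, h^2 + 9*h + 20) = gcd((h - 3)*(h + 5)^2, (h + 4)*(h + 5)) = h + 5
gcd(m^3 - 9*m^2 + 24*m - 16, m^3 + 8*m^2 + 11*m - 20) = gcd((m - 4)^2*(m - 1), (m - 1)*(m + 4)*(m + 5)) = m - 1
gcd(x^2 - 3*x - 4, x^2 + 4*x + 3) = x + 1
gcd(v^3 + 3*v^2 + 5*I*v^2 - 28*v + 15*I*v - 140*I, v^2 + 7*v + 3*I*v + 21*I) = v + 7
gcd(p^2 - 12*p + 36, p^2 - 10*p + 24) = p - 6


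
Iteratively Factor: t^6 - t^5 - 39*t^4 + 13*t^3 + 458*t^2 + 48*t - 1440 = (t - 5)*(t^5 + 4*t^4 - 19*t^3 - 82*t^2 + 48*t + 288) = (t - 5)*(t + 4)*(t^4 - 19*t^2 - 6*t + 72) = (t - 5)*(t + 3)*(t + 4)*(t^3 - 3*t^2 - 10*t + 24) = (t - 5)*(t - 4)*(t + 3)*(t + 4)*(t^2 + t - 6) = (t - 5)*(t - 4)*(t - 2)*(t + 3)*(t + 4)*(t + 3)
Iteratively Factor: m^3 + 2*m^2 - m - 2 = (m + 1)*(m^2 + m - 2) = (m + 1)*(m + 2)*(m - 1)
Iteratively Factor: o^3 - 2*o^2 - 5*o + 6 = (o - 1)*(o^2 - o - 6) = (o - 3)*(o - 1)*(o + 2)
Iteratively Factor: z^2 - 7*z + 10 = (z - 5)*(z - 2)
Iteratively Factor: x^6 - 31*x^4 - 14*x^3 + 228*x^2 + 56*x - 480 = (x + 4)*(x^5 - 4*x^4 - 15*x^3 + 46*x^2 + 44*x - 120) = (x - 2)*(x + 4)*(x^4 - 2*x^3 - 19*x^2 + 8*x + 60) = (x - 2)*(x + 3)*(x + 4)*(x^3 - 5*x^2 - 4*x + 20) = (x - 2)^2*(x + 3)*(x + 4)*(x^2 - 3*x - 10) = (x - 2)^2*(x + 2)*(x + 3)*(x + 4)*(x - 5)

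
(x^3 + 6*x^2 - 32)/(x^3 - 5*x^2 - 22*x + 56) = (x + 4)/(x - 7)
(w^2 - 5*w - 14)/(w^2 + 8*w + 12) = (w - 7)/(w + 6)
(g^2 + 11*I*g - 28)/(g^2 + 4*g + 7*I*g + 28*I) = (g + 4*I)/(g + 4)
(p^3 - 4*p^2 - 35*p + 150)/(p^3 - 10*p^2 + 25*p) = (p + 6)/p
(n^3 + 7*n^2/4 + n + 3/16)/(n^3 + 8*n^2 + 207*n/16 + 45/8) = (4*n^2 + 4*n + 1)/(4*n^2 + 29*n + 30)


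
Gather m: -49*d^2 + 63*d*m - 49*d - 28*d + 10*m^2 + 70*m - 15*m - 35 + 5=-49*d^2 - 77*d + 10*m^2 + m*(63*d + 55) - 30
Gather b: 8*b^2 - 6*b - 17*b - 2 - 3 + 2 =8*b^2 - 23*b - 3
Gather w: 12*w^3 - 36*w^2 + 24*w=12*w^3 - 36*w^2 + 24*w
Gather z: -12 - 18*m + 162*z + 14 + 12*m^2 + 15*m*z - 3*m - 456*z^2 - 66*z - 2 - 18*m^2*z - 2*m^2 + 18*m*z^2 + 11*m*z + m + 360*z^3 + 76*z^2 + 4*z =10*m^2 - 20*m + 360*z^3 + z^2*(18*m - 380) + z*(-18*m^2 + 26*m + 100)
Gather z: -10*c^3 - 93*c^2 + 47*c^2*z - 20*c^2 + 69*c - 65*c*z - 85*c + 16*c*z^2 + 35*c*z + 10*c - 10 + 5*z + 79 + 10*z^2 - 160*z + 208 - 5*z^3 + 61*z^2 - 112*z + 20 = -10*c^3 - 113*c^2 - 6*c - 5*z^3 + z^2*(16*c + 71) + z*(47*c^2 - 30*c - 267) + 297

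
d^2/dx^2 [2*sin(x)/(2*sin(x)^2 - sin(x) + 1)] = 2*(-4*sin(x)^5 - 2*sin(x)^4 + 20*sin(x)^3 - sin(x)^2 - 13*sin(x) + 2)/(-sin(x) - cos(2*x) + 2)^3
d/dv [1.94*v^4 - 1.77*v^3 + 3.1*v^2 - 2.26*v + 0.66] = 7.76*v^3 - 5.31*v^2 + 6.2*v - 2.26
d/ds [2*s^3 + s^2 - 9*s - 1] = 6*s^2 + 2*s - 9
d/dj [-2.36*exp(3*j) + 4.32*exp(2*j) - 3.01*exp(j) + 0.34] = (-7.08*exp(2*j) + 8.64*exp(j) - 3.01)*exp(j)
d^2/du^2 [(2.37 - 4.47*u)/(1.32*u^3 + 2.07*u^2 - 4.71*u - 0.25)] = (-46.731168*u^5 - 23.729112*u^4 + 9.7238339999999*u^3 - 45.178506*u^2 - 147.827484*u + 118.132434)/(2.299968*u^9 + 10.820304*u^8 - 7.65190800000001*u^7 - 69.654681*u^6 + 23.204799*u^5 + 143.875386*u^4 - 89.615061*u^3 - 16.24995*u^2 - 0.883125*u - 0.015625)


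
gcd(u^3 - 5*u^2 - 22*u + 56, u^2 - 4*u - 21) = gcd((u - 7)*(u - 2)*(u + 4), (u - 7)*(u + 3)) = u - 7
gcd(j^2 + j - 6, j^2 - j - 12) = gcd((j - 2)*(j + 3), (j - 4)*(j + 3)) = j + 3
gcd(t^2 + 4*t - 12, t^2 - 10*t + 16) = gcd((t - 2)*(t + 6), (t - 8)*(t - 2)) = t - 2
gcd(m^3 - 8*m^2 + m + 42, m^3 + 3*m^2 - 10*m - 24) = m^2 - m - 6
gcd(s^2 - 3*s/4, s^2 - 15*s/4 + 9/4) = s - 3/4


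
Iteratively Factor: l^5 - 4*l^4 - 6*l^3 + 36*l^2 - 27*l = (l - 1)*(l^4 - 3*l^3 - 9*l^2 + 27*l) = (l - 3)*(l - 1)*(l^3 - 9*l) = (l - 3)^2*(l - 1)*(l^2 + 3*l) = (l - 3)^2*(l - 1)*(l + 3)*(l)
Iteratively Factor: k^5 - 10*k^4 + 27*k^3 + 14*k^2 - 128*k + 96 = (k - 4)*(k^4 - 6*k^3 + 3*k^2 + 26*k - 24) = (k - 4)*(k + 2)*(k^3 - 8*k^2 + 19*k - 12) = (k - 4)^2*(k + 2)*(k^2 - 4*k + 3) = (k - 4)^2*(k - 3)*(k + 2)*(k - 1)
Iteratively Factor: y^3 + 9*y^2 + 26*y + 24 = (y + 4)*(y^2 + 5*y + 6) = (y + 3)*(y + 4)*(y + 2)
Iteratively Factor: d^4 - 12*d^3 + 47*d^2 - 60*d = (d)*(d^3 - 12*d^2 + 47*d - 60) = d*(d - 5)*(d^2 - 7*d + 12) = d*(d - 5)*(d - 3)*(d - 4)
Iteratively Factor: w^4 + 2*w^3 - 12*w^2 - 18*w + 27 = (w + 3)*(w^3 - w^2 - 9*w + 9) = (w - 1)*(w + 3)*(w^2 - 9) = (w - 3)*(w - 1)*(w + 3)*(w + 3)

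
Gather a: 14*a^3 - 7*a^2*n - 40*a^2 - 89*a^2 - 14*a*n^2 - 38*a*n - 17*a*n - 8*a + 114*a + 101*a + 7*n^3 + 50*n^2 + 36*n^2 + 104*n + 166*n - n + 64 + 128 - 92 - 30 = 14*a^3 + a^2*(-7*n - 129) + a*(-14*n^2 - 55*n + 207) + 7*n^3 + 86*n^2 + 269*n + 70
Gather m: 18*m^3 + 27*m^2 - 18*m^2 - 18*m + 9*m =18*m^3 + 9*m^2 - 9*m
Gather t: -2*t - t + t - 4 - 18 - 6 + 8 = -2*t - 20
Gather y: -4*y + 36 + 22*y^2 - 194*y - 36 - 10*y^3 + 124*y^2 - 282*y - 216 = -10*y^3 + 146*y^2 - 480*y - 216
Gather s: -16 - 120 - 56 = -192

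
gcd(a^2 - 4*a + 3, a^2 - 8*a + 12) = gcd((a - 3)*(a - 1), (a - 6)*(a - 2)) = 1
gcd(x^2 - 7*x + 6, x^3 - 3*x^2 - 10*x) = 1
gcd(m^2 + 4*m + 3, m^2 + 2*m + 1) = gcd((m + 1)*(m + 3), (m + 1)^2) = m + 1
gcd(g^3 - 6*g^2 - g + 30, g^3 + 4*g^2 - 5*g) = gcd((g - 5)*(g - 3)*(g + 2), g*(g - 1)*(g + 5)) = 1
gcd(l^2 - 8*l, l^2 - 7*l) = l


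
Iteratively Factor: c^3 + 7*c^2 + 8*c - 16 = (c - 1)*(c^2 + 8*c + 16) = (c - 1)*(c + 4)*(c + 4)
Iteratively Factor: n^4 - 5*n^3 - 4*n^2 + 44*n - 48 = (n - 4)*(n^3 - n^2 - 8*n + 12) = (n - 4)*(n - 2)*(n^2 + n - 6) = (n - 4)*(n - 2)*(n + 3)*(n - 2)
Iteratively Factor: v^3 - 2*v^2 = (v)*(v^2 - 2*v) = v^2*(v - 2)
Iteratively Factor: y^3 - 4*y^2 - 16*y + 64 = (y - 4)*(y^2 - 16) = (y - 4)^2*(y + 4)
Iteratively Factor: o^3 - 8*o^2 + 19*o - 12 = (o - 3)*(o^2 - 5*o + 4) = (o - 3)*(o - 1)*(o - 4)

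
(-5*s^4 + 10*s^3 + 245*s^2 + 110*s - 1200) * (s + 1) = -5*s^5 + 5*s^4 + 255*s^3 + 355*s^2 - 1090*s - 1200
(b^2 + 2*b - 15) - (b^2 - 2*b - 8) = 4*b - 7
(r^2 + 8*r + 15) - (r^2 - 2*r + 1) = 10*r + 14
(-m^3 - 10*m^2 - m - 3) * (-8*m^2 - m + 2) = 8*m^5 + 81*m^4 + 16*m^3 + 5*m^2 + m - 6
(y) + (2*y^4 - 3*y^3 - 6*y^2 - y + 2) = 2*y^4 - 3*y^3 - 6*y^2 + 2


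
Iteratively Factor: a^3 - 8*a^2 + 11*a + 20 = (a - 5)*(a^2 - 3*a - 4) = (a - 5)*(a - 4)*(a + 1)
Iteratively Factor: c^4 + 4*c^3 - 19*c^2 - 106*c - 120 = (c + 4)*(c^3 - 19*c - 30) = (c + 3)*(c + 4)*(c^2 - 3*c - 10) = (c - 5)*(c + 3)*(c + 4)*(c + 2)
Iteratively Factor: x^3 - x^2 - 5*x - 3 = (x + 1)*(x^2 - 2*x - 3) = (x - 3)*(x + 1)*(x + 1)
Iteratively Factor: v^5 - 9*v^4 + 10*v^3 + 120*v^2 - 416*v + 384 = (v + 4)*(v^4 - 13*v^3 + 62*v^2 - 128*v + 96) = (v - 4)*(v + 4)*(v^3 - 9*v^2 + 26*v - 24) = (v - 4)*(v - 3)*(v + 4)*(v^2 - 6*v + 8) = (v - 4)^2*(v - 3)*(v + 4)*(v - 2)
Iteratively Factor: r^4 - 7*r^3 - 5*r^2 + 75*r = (r)*(r^3 - 7*r^2 - 5*r + 75) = r*(r + 3)*(r^2 - 10*r + 25) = r*(r - 5)*(r + 3)*(r - 5)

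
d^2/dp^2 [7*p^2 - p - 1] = 14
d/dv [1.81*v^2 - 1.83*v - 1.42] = 3.62*v - 1.83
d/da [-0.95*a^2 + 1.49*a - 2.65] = 1.49 - 1.9*a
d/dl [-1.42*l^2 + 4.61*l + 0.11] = 4.61 - 2.84*l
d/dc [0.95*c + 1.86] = 0.950000000000000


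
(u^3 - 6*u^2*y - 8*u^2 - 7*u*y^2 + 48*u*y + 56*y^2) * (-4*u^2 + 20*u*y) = -4*u^5 + 44*u^4*y + 32*u^4 - 92*u^3*y^2 - 352*u^3*y - 140*u^2*y^3 + 736*u^2*y^2 + 1120*u*y^3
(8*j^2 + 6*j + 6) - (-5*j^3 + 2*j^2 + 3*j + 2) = 5*j^3 + 6*j^2 + 3*j + 4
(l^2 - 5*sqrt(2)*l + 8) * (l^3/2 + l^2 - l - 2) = l^5/2 - 5*sqrt(2)*l^4/2 + l^4 - 5*sqrt(2)*l^3 + 3*l^3 + 6*l^2 + 5*sqrt(2)*l^2 - 8*l + 10*sqrt(2)*l - 16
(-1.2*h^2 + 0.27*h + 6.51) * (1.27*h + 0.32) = -1.524*h^3 - 0.0411*h^2 + 8.3541*h + 2.0832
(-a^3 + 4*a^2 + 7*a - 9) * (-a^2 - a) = a^5 - 3*a^4 - 11*a^3 + 2*a^2 + 9*a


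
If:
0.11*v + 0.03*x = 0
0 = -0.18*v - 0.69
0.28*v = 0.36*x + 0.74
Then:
No Solution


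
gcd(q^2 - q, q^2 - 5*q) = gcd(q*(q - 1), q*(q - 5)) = q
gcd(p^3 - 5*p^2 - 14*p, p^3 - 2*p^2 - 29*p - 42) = p^2 - 5*p - 14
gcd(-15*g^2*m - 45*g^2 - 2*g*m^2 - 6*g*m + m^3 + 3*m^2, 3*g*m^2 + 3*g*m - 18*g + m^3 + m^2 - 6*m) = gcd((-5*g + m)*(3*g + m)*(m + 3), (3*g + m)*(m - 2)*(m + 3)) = 3*g*m + 9*g + m^2 + 3*m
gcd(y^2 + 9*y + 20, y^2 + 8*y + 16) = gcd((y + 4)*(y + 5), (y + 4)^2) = y + 4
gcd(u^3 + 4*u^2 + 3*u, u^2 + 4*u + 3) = u^2 + 4*u + 3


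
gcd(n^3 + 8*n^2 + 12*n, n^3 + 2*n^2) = n^2 + 2*n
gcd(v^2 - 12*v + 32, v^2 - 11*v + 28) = v - 4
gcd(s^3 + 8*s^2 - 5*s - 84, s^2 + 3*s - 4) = s + 4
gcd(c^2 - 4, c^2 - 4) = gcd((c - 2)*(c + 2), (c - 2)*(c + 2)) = c^2 - 4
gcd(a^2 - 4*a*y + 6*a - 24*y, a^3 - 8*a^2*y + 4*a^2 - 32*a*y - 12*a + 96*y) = a + 6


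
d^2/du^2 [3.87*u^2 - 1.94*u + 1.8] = 7.74000000000000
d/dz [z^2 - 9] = 2*z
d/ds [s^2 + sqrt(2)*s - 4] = 2*s + sqrt(2)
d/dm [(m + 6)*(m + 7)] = 2*m + 13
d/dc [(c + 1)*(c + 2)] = 2*c + 3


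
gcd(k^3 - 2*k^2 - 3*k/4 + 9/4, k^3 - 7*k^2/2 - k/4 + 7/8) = 1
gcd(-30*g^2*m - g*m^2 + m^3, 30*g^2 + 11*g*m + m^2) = 5*g + m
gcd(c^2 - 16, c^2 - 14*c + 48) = 1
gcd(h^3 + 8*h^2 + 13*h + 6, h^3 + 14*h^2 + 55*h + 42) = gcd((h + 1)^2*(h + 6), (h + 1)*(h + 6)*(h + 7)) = h^2 + 7*h + 6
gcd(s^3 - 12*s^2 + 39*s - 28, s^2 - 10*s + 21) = s - 7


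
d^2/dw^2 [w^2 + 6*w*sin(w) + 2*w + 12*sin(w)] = -6*w*sin(w) + 12*sqrt(2)*cos(w + pi/4) + 2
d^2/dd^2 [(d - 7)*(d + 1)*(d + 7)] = 6*d + 2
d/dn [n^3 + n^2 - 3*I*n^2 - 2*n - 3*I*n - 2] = 3*n^2 + n*(2 - 6*I) - 2 - 3*I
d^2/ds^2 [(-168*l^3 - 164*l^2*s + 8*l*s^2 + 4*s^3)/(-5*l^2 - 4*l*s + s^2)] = 96*l^2/(125*l^3 - 75*l^2*s + 15*l*s^2 - s^3)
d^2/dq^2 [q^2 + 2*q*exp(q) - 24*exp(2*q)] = 2*q*exp(q) - 96*exp(2*q) + 4*exp(q) + 2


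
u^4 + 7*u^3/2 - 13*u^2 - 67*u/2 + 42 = (u - 3)*(u - 1)*(u + 7/2)*(u + 4)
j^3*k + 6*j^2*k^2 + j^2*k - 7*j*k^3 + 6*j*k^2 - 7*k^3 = (j - k)*(j + 7*k)*(j*k + k)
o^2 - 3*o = o*(o - 3)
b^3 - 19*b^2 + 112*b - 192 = (b - 8)^2*(b - 3)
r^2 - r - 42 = (r - 7)*(r + 6)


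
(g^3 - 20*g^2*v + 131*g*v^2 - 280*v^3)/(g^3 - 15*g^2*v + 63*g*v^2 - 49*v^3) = (g^2 - 13*g*v + 40*v^2)/(g^2 - 8*g*v + 7*v^2)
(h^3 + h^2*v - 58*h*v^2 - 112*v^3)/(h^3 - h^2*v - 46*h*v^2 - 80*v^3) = (h + 7*v)/(h + 5*v)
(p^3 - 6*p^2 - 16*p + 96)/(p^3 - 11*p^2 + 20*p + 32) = (p^2 - 2*p - 24)/(p^2 - 7*p - 8)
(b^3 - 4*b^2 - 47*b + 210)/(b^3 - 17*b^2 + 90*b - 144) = (b^2 + 2*b - 35)/(b^2 - 11*b + 24)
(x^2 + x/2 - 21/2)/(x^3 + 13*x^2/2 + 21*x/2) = (x - 3)/(x*(x + 3))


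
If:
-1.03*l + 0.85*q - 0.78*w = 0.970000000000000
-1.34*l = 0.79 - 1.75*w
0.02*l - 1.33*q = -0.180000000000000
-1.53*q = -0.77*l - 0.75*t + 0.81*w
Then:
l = -0.75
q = 0.12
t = 0.89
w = -0.12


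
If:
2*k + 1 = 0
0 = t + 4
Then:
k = -1/2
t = -4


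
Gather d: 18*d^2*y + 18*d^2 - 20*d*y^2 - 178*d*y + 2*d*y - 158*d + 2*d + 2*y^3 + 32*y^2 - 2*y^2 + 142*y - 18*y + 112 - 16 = d^2*(18*y + 18) + d*(-20*y^2 - 176*y - 156) + 2*y^3 + 30*y^2 + 124*y + 96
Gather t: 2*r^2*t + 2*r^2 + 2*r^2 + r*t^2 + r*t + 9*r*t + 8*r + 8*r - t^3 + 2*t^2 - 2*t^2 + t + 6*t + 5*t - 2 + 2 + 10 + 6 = 4*r^2 + r*t^2 + 16*r - t^3 + t*(2*r^2 + 10*r + 12) + 16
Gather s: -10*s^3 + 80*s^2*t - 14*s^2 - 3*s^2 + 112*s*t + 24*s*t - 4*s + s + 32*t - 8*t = -10*s^3 + s^2*(80*t - 17) + s*(136*t - 3) + 24*t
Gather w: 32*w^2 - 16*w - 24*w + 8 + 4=32*w^2 - 40*w + 12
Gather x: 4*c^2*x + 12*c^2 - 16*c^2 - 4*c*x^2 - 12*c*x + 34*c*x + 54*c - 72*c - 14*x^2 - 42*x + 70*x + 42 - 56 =-4*c^2 - 18*c + x^2*(-4*c - 14) + x*(4*c^2 + 22*c + 28) - 14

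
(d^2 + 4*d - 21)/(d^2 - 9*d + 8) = (d^2 + 4*d - 21)/(d^2 - 9*d + 8)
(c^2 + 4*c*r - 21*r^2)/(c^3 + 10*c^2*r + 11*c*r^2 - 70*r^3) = (-c + 3*r)/(-c^2 - 3*c*r + 10*r^2)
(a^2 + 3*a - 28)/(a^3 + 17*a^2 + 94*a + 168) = (a - 4)/(a^2 + 10*a + 24)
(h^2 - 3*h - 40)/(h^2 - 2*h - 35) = (h - 8)/(h - 7)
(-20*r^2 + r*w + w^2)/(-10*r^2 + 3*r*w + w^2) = (4*r - w)/(2*r - w)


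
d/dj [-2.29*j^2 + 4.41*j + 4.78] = 4.41 - 4.58*j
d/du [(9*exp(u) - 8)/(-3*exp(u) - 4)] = -60*exp(u)/(3*exp(u) + 4)^2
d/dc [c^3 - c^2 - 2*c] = 3*c^2 - 2*c - 2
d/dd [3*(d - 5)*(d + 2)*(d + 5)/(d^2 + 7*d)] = 3*(d^4 + 14*d^3 + 39*d^2 + 100*d + 350)/(d^2*(d^2 + 14*d + 49))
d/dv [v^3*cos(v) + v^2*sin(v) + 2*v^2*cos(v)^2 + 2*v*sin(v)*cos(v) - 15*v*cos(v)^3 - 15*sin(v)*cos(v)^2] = -v^3*sin(v) - 2*v^2*sin(2*v) + 4*v^2*cos(v) + 53*v*sin(v)/4 + 45*v*sin(3*v)/4 + 4*v*cos(2*v) + 2*v + sin(2*v) - 15*cos(v) - 15*cos(3*v)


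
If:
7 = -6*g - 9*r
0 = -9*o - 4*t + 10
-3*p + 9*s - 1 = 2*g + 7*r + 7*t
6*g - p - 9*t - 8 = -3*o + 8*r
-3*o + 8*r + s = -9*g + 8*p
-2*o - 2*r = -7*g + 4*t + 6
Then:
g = 11128/7617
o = 2470/7617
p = -1379/7617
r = -13343/7617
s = 990/2539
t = 4495/2539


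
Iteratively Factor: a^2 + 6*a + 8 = (a + 2)*(a + 4)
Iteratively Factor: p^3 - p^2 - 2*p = (p)*(p^2 - p - 2) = p*(p - 2)*(p + 1)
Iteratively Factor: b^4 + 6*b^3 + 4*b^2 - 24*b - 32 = (b + 4)*(b^3 + 2*b^2 - 4*b - 8) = (b + 2)*(b + 4)*(b^2 - 4) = (b - 2)*(b + 2)*(b + 4)*(b + 2)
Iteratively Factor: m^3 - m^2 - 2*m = (m + 1)*(m^2 - 2*m) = (m - 2)*(m + 1)*(m)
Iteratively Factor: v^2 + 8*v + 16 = (v + 4)*(v + 4)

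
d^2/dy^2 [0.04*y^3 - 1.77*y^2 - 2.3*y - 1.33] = 0.24*y - 3.54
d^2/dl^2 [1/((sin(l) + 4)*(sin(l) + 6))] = 2*(-2*sin(l)^4 - 15*sin(l)^3 + sin(l)^2 + 150*sin(l) + 76)/((sin(l) + 4)^3*(sin(l) + 6)^3)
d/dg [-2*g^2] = -4*g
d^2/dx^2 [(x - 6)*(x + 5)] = 2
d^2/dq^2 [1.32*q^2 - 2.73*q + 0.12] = 2.64000000000000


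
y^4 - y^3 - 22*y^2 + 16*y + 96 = (y - 4)*(y - 3)*(y + 2)*(y + 4)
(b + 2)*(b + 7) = b^2 + 9*b + 14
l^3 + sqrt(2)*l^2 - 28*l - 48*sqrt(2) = (l - 4*sqrt(2))*(l + 2*sqrt(2))*(l + 3*sqrt(2))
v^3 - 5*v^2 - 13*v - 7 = (v - 7)*(v + 1)^2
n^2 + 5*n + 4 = (n + 1)*(n + 4)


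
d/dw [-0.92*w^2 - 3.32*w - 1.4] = -1.84*w - 3.32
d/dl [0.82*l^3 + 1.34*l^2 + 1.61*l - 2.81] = 2.46*l^2 + 2.68*l + 1.61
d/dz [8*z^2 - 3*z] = 16*z - 3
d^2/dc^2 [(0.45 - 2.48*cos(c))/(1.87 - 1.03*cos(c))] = (1.33226762955019e-15*cos(c)^3 - 4.299323*cos(c)^2 - 7.805567*cos(c) + 8.598646)/(1.092727*cos(c)^3 - 5.951649*cos(c)^2 + 10.805421*cos(c) - 6.539203)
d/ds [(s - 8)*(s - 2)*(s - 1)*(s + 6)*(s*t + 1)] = 5*s^4*t - 20*s^3*t + 4*s^3 - 120*s^2*t - 15*s^2 + 280*s*t - 80*s - 96*t + 140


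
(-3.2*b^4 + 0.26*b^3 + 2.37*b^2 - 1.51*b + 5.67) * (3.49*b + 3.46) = -11.168*b^5 - 10.1646*b^4 + 9.1709*b^3 + 2.9303*b^2 + 14.5637*b + 19.6182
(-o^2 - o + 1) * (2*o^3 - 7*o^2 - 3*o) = -2*o^5 + 5*o^4 + 12*o^3 - 4*o^2 - 3*o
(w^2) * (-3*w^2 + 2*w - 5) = -3*w^4 + 2*w^3 - 5*w^2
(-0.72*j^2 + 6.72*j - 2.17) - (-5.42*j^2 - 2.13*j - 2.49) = 4.7*j^2 + 8.85*j + 0.32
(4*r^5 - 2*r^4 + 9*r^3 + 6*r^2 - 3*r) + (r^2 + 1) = 4*r^5 - 2*r^4 + 9*r^3 + 7*r^2 - 3*r + 1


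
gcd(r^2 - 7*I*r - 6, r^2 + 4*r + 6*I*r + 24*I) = 1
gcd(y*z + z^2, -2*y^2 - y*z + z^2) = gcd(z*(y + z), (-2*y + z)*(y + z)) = y + z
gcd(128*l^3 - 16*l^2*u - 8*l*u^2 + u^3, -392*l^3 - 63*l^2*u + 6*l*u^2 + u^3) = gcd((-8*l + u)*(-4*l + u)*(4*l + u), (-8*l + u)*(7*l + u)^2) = -8*l + u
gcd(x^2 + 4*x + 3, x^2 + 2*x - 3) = x + 3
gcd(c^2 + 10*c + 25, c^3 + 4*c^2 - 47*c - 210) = c + 5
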